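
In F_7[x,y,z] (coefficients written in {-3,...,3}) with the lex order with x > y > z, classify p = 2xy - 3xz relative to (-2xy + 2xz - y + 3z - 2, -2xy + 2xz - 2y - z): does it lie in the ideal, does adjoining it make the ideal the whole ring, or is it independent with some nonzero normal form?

2xy - 3xz is independent of I; its normal form modulo I is x - 3.

First compute the reduced Gröbner basis of I by Buchberger's algorithm.
f_1 = -2xy + 2xz - y + 3z - 2, LT = xy.
f_2 = -2xy + 2xz - 2y - z, LT = xy.

S(f_1,f_2): lcm = xy. S = 3y - 2z + 1.
  leading term y: no divisor's leading term divides it; move 3y to the remainder.
  leading term z: no divisor's leading term divides it; move -2z to the remainder.
  leading term 1: no divisor's leading term divides it; move 1 to the remainder.
  remainder 3y - 2z + 1 ≠ 0; add h_3 = 3y - 2z + 1 to the basis.

S(f_1,h_3): lcm = xy. S = 2xz + 2x - 3y + 2z + 1.
  leading term xz: no divisor's leading term divides it; move 2xz to the remainder.
  leading term x: no divisor's leading term divides it; move 2x to the remainder.
  leading term y: subtract (-1)·h_3 from -3y + 2z + 1 → 2
  leading term 1: no divisor's leading term divides it; move 2 to the remainder.
  remainder 2xz + 2x + 2 ≠ 0; add h_4 = 2xz + 2x + 2 to the basis.

The other S-polynomials (S(f_2,h_3), S(f_1,h_4), S(f_2,h_4), S(h_3,h_4)) all reduce to 0 modulo the current basis, so we have a Gröbner basis.
Inter-reduce: drop elements whose leading term is divisible by another's, tail-reduce, and make monic.
Reduced Gröbner basis: {xz + x + 1, y - 3z - 2}.
Label its elements g_1 = xz + x + 1, g_2 = y - 3z - 2.

Reduce p = 2xy - 3xz modulo G:
  leading term xy: subtract (2x)·g_2 from 2xy - 3xz → 3xz - 3x
  leading term xz: subtract (3)·g_1 from 3xz - 3x → x - 3
  leading term x: no divisor's leading term divides it; move x to the remainder.
  leading term 1: no divisor's leading term divides it; move -3 to the remainder.
  normal form = x - 3.
The normal form is nonzero, so p ∉ I. Since p minus its normal form lies in I, I + (p) = I + (r) where r = x - 3; decide whether this ideal is the whole ring.
Run Buchberger on G together with r (pairs among the g_i already reduce to 0 since G is a Gröbner basis):
g_1 = xz + x + 1, LT = xz.
g_2 = y - 3z - 2, LT = y.
r = x - 3, LT = x.

S(g_1,r): lcm = xz. S = x + 3z + 1.
  leading term x: subtract (1)·r from x + 3z + 1 → 3z - 3
  leading term z: no divisor's leading term divides it; move 3z to the remainder.
  leading term 1: no divisor's leading term divides it; move -3 to the remainder.
  remainder 3z - 3 ≠ 0; add m_4 = 3z - 3 to the basis.

The other S-polynomials (S(g_1,g_2), S(g_2,r), S(g_1,m_4), S(g_2,m_4), S(r,m_4)) all reduce to 0 modulo the current basis, so we have a Gröbner basis.
Inter-reduce: drop elements whose leading term is divisible by another's, tail-reduce, and make monic.
Reduced Gröbner basis: {x - 3, y + 2, z - 1}.
The reduced Gröbner basis of I + (p) is {x - 3, y + 2, z - 1} ≠ {1}, a proper ideal, so the enlarged system stays consistent: p is independent of I, with normal form x - 3.

The remainder on division by a Gröbner basis is unique — it is the normal form.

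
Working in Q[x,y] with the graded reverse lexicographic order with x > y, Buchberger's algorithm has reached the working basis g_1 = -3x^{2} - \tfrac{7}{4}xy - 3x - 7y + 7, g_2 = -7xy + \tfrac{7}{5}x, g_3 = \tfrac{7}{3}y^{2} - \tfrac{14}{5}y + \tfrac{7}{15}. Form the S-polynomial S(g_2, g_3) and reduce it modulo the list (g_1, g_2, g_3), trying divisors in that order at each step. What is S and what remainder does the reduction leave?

lcm(LM(g_2), LM(g_3)) = xy^{2}.
S = (lcm/LT(g_2))·g_2 − (lcm/LT(g_3))·g_3 = xy - \tfrac{1}{5}x.
Reduce S modulo (g_1, g_2, g_3) in that order:
  leading term xy: subtract (-\tfrac{1}{7})·g_2 from xy - \tfrac{1}{5}x → 0
The remainder is 0, so this S-polynomial contributes no new basis element.

S(g_2, g_3) = xy - \tfrac{1}{5}x; remainder on division = 0.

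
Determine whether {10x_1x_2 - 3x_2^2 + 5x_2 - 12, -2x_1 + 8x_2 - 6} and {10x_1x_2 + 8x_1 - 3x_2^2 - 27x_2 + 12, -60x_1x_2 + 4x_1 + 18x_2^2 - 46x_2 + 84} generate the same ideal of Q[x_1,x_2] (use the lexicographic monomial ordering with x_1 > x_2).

Equality of ideals is decidable: compute both reduced Gröbner bases (unique for the ordering) and check whether they agree.
Buchberger on the first generating set:
f_1 = 10x_1x_2 - 3x_2^2 + 5x_2 - 12, LT = x_1x_2.
f_2 = -2x_1 + 8x_2 - 6, LT = x_1.

S(f_1,f_2): lcm = x_1x_2. S = 37/10x_2^2 - 5/2x_2 - 6/5.
  leading term x_2^2: no divisor's leading term divides it; move 37/10x_2^2 to the remainder.
  leading term x_2: no divisor's leading term divides it; move -5/2x_2 to the remainder.
  leading term 1: no divisor's leading term divides it; move -6/5 to the remainder.
  remainder 37/10x_2^2 - 5/2x_2 - 6/5 ≠ 0; add g_3 = 37/10x_2^2 - 5/2x_2 - 6/5 to the basis.

S(f_1,g_3): lcm = x_1x_2^2. S = 25/37x_1x_2 + 12/37x_1 - 3/10x_2^3 + 1/2x_2^2 - 6/5x_2.
  leading term x_1x_2: subtract (5/74)·f_1 from 25/37x_1x_2 + 12/37x_1 - 3/10x_2^3 + 1/2x_2^2 - 6/5x_2 → 12/37x_1 - 3/10x_2^3 + 26/37x_2^2 - 569/370x_2 + 30/37
  leading term x_1: subtract (-6/37)·f_2 from 12/37x_1 - 3/10x_2^3 + 26/37x_2^2 - 569/370x_2 + 30/37 → -3/10x_2^3 + 26/37x_2^2 - 89/370x_2 - 6/37
  leading term x_2^3: subtract (-3/37x_2)·g_3 from -3/10x_2^3 + 26/37x_2^2 - 89/370x_2 - 6/37 → 1/2x_2^2 - 25/74x_2 - 6/37
  leading term x_2^2: subtract (5/37)·g_3 from 1/2x_2^2 - 25/74x_2 - 6/37 → 0
  remainder 0.

S(f_2,g_3): leading monomials are coprime, so the S-polynomial reduces to 0 (Buchberger's first criterion).
Every S-polynomial of the final basis reduces to 0, so we have a Gröbner basis.
Inter-reduce: drop elements whose leading term is divisible by another's, tail-reduce, and make monic.
Reduced Gröbner basis: {x_1 - 4x_2 + 3, x_2^2 - 25/37x_2 - 12/37}.

Buchberger on the second generating set:
h_1 = 10x_1x_2 + 8x_1 - 3x_2^2 - 27x_2 + 12, LT = x_1x_2.
h_2 = -60x_1x_2 + 4x_1 + 18x_2^2 - 46x_2 + 84, LT = x_1x_2.

S(h_1,h_2): lcm = x_1x_2. S = 13/15x_1 - 52/15x_2 + 13/5.
  leading term x_1: no divisor's leading term divides it; move 13/15x_1 to the remainder.
  leading term x_2: no divisor's leading term divides it; move -52/15x_2 to the remainder.
  leading term 1: no divisor's leading term divides it; move 13/5 to the remainder.
  remainder 13/15x_1 - 52/15x_2 + 13/5 ≠ 0; add k_3 = 13/15x_1 - 52/15x_2 + 13/5 to the basis.

S(h_1,k_3): lcm = x_1x_2. S = 4/5x_1 + 37/10x_2^2 - 57/10x_2 + 6/5.
  leading term x_1: subtract (12/13)·k_3 from 4/5x_1 + 37/10x_2^2 - 57/10x_2 + 6/5 → 37/10x_2^2 - 5/2x_2 - 6/5
  leading term x_2^2: no divisor's leading term divides it; move 37/10x_2^2 to the remainder.
  leading term x_2: no divisor's leading term divides it; move -5/2x_2 to the remainder.
  leading term 1: no divisor's leading term divides it; move -6/5 to the remainder.
  remainder 37/10x_2^2 - 5/2x_2 - 6/5 ≠ 0; add k_4 = 37/10x_2^2 - 5/2x_2 - 6/5 to the basis.

S(h_2,k_3): lcm = x_1x_2. S = -1/15x_1 + 37/10x_2^2 - 67/30x_2 - 7/5.
  leading term x_1: subtract (-1/13)·k_3 from -1/15x_1 + 37/10x_2^2 - 67/30x_2 - 7/5 → 37/10x_2^2 - 5/2x_2 - 6/5
  leading term x_2^2: subtract (1)·k_4 from 37/10x_2^2 - 5/2x_2 - 6/5 → 0
  remainder 0.

S(h_1,k_4): lcm = x_1x_2^2. S = 273/185x_1x_2 + 12/37x_1 - 3/10x_2^3 - 27/10x_2^2 + 6/5x_2.
  leading term x_1x_2: subtract (273/1850)·h_1 from 273/185x_1x_2 + 12/37x_1 - 3/10x_2^3 - 27/10x_2^2 + 6/5x_2 → -792/925x_1 - 3/10x_2^3 - 2088/925x_2^2 + 9591/1850x_2 - 1638/925
  leading term x_1: subtract (-2376/2405)·k_3 from -792/925x_1 - 3/10x_2^3 - 2088/925x_2^2 + 9591/1850x_2 - 1638/925 → -3/10x_2^3 - 2088/925x_2^2 + 651/370x_2 + 738/925
  leading term x_2^3: subtract (-3/37x_2)·k_4 from -3/10x_2^3 - 2088/925x_2^2 + 651/370x_2 + 738/925 → -123/50x_2^2 + 123/74x_2 + 738/925
  leading term x_2^2: subtract (-123/185)·k_4 from -123/50x_2^2 + 123/74x_2 + 738/925 → 0
  remainder 0.

S(h_2,k_4): lcm = x_1x_2^2. S = 338/555x_1x_2 + 12/37x_1 - 3/10x_2^3 + 23/30x_2^2 - 7/5x_2.
  leading term x_1x_2: subtract (169/2775)·h_1 from 338/555x_1x_2 + 12/37x_1 - 3/10x_2^3 + 23/30x_2^2 - 7/5x_2 → -452/2775x_1 - 3/10x_2^3 + 5269/5550x_2^2 + 226/925x_2 - 676/925
  leading term x_1: subtract (-452/2405)·k_3 from -452/2775x_1 - 3/10x_2^3 + 5269/5550x_2^2 + 226/925x_2 - 676/925 → -3/10x_2^3 + 5269/5550x_2^2 - 226/555x_2 - 224/925
  leading term x_2^3: subtract (-3/37x_2)·k_4 from -3/10x_2^3 + 5269/5550x_2^2 - 226/555x_2 - 224/925 → 56/75x_2^2 - 56/111x_2 - 224/925
  leading term x_2^2: subtract (112/555)·k_4 from 56/75x_2^2 - 56/111x_2 - 224/925 → 0
  remainder 0.

S(k_3,k_4): leading monomials are coprime, so the S-polynomial reduces to 0 (Buchberger's first criterion).
Every S-polynomial of the final basis reduces to 0, so we have a Gröbner basis.
Inter-reduce: drop elements whose leading term is divisible by another's, tail-reduce, and make monic.
Reduced Gröbner basis: {x_1 - 4x_2 + 3, x_2^2 - 25/37x_2 - 12/37}.

Same reduced basis, so the two generating sets span the same ideal.

Yes, the ideals are equal.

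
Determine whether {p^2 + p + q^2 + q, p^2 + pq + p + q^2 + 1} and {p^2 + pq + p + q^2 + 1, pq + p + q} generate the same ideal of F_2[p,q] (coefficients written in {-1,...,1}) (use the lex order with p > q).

Equality of ideals is decidable: compute both reduced Gröbner bases (unique for the ordering) and check whether they agree.
Buchberger on the first generating set:
f_1 = p^2 + p + q^2 + q, LT = p^2.
f_2 = p^2 + pq + p + q^2 + 1, LT = p^2.

S(f_1,f_2): lcm = p^2. S = pq + q + 1.
  leading term pq: no divisor's leading term divides it; move pq to the remainder.
  leading term q: no divisor's leading term divides it; move q to the remainder.
  leading term 1: no divisor's leading term divides it; move 1 to the remainder.
  remainder pq + q + 1 ≠ 0; add g_3 = pq + q + 1 to the basis.

S(f_1,g_3): lcm = p^2q. S = p + q^3 + q^2.
  leading term p: no divisor's leading term divides it; move p to the remainder.
  leading term q^3: no divisor's leading term divides it; move q^3 to the remainder.
  leading term q^2: no divisor's leading term divides it; move q^2 to the remainder.
  remainder p + q^3 + q^2 ≠ 0; add g_4 = p + q^3 + q^2 to the basis.

S(f_2,g_3): lcm = p^2q. S = pq^2 + p + q^3 + q.
  leading term pq^2: subtract (q)·g_3 from pq^2 + p + q^3 + q → p + q^3 + q^2
  leading term p: subtract (1)·g_4 from p + q^3 + q^2 → 0
  remainder 0.

S(f_1,g_4): lcm = p^2. S = pq^3 + pq^2 + p + q^2 + q.
  leading term pq^3: subtract (q^2)·g_3 from pq^3 + pq^2 + p + q^2 + q → pq^2 + p + q^3 + q
  leading term pq^2: subtract (q)·g_3 from pq^2 + p + q^3 + q → p + q^3 + q^2
  leading term p: subtract (1)·g_4 from p + q^3 + q^2 → 0
  remainder 0.

S(f_2,g_4): lcm = p^2. S = pq^3 + pq^2 + pq + p + q^2 + 1.
  leading term pq^3: subtract (q^2)·g_3 from pq^3 + pq^2 + pq + p + q^2 + 1 → pq^2 + pq + p + q^3 + 1
  leading term pq^2: subtract (q)·g_3 from pq^2 + pq + p + q^3 + 1 → pq + p + q^3 + q^2 + q + 1
  leading term pq: subtract (1)·g_3 from pq + p + q^3 + q^2 + q + 1 → p + q^3 + q^2
  leading term p: subtract (1)·g_4 from p + q^3 + q^2 → 0
  remainder 0.

S(g_3,g_4): lcm = pq. S = q^4 + q^3 + q + 1.
  leading term q^4: no divisor's leading term divides it; move q^4 to the remainder.
  leading term q^3: no divisor's leading term divides it; move q^3 to the remainder.
  leading term q: no divisor's leading term divides it; move q to the remainder.
  leading term 1: no divisor's leading term divides it; move 1 to the remainder.
  remainder q^4 + q^3 + q + 1 ≠ 0; add g_5 = q^4 + q^3 + q + 1 to the basis.

S(f_1,g_5): leading monomials are coprime, so the S-polynomial reduces to 0 (Buchberger's first criterion).
S(f_2,g_5): leading monomials are coprime, so the S-polynomial reduces to 0 (Buchberger's first criterion).
S(g_3,g_5): lcm = pq^4. S = pq^3 + pq + p + q^4 + q^3.
  leading term pq^3: subtract (q^2)·g_3 from pq^3 + pq + p + q^4 + q^3 → pq + p + q^4 + q^2
  leading term pq: subtract (1)·g_3 from pq + p + q^4 + q^2 → p + q^4 + q^2 + q + 1
  leading term p: subtract (1)·g_4 from p + q^4 + q^2 + q + 1 → q^4 + q^3 + q + 1
  leading term q^4: subtract (1)·g_5 from q^4 + q^3 + q + 1 → 0
  remainder 0.

S(g_4,g_5): leading monomials are coprime, so the S-polynomial reduces to 0 (Buchberger's first criterion).
Every S-polynomial of the final basis reduces to 0, so we have a Gröbner basis.
Inter-reduce: drop elements whose leading term is divisible by another's, tail-reduce, and make monic.
Reduced Gröbner basis: {p + q^3 + q^2, q^4 + q^3 + q + 1}.

Buchberger on the second generating set:
h_1 = p^2 + pq + p + q^2 + 1, LT = p^2.
h_2 = pq + p + q, LT = pq.

S(h_1,h_2): lcm = p^2q. S = p^2 + pq^2 + q^3 + q.
  leading term p^2: subtract (1)·h_1 from p^2 + pq^2 + q^3 + q → pq^2 + pq + p + q^3 + q^2 + q + 1
  leading term pq^2: subtract (q)·h_2 from pq^2 + pq + p + q^3 + q^2 + q + 1 → p + q^3 + q + 1
  leading term p: no divisor's leading term divides it; move p to the remainder.
  leading term q^3: no divisor's leading term divides it; move q^3 to the remainder.
  leading term q: no divisor's leading term divides it; move q to the remainder.
  leading term 1: no divisor's leading term divides it; move 1 to the remainder.
  remainder p + q^3 + q + 1 ≠ 0; add k_3 = p + q^3 + q + 1 to the basis.

S(h_1,k_3): lcm = p^2. S = pq^3 + q^2 + 1.
  leading term pq^3: subtract (q^2)·h_2 from pq^3 + q^2 + 1 → pq^2 + q^3 + q^2 + 1
  leading term pq^2: subtract (q)·h_2 from pq^2 + q^3 + q^2 + 1 → pq + q^3 + 1
  leading term pq: subtract (1)·h_2 from pq + q^3 + 1 → p + q^3 + q + 1
  leading term p: subtract (1)·k_3 from p + q^3 + q + 1 → 0
  remainder 0.

S(h_2,k_3): lcm = pq. S = p + q^4 + q^2.
  leading term p: subtract (1)·k_3 from p + q^4 + q^2 → q^4 + q^3 + q^2 + q + 1
  leading term q^4: no divisor's leading term divides it; move q^4 to the remainder.
  leading term q^3: no divisor's leading term divides it; move q^3 to the remainder.
  leading term q^2: no divisor's leading term divides it; move q^2 to the remainder.
  leading term q: no divisor's leading term divides it; move q to the remainder.
  leading term 1: no divisor's leading term divides it; move 1 to the remainder.
  remainder q^4 + q^3 + q^2 + q + 1 ≠ 0; add k_4 = q^4 + q^3 + q^2 + q + 1 to the basis.

S(h_1,k_4): leading monomials are coprime, so the S-polynomial reduces to 0 (Buchberger's first criterion).
S(h_2,k_4): lcm = pq^4. S = pq^2 + pq + p + q^4.
  leading term pq^2: subtract (q)·h_2 from pq^2 + pq + p + q^4 → p + q^4 + q^2
  leading term p: subtract (1)·k_3 from p + q^4 + q^2 → q^4 + q^3 + q^2 + q + 1
  leading term q^4: subtract (1)·k_4 from q^4 + q^3 + q^2 + q + 1 → 0
  remainder 0.

S(k_3,k_4): leading monomials are coprime, so the S-polynomial reduces to 0 (Buchberger's first criterion).
Every S-polynomial of the final basis reduces to 0, so we have a Gröbner basis.
Inter-reduce: drop elements whose leading term is divisible by another's, tail-reduce, and make monic.
Reduced Gröbner basis: {p + q^3 + q + 1, q^4 + q^3 + q^2 + q + 1}.

The bases are distinct; the ideals are different.

No, the ideals differ.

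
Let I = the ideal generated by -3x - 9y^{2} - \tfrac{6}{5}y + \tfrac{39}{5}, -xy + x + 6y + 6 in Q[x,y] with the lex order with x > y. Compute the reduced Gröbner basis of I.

The reduced Gröbner basis is the canonical form of the ideal for this ordering.

f_1 = -3x - 9y^{2} - \tfrac{6}{5}y + \tfrac{39}{5}, LT = x.
f_2 = -xy + x + 6y + 6, LT = xy.

S(f_1,f_2): lcm = xy. S = x + 3y^{3} + \tfrac{2}{5}y^{2} + \tfrac{17}{5}y + 6.
  reduce S modulo (f_1, f_2):
  remainder 3y^{3} - \tfrac{13}{5}y^{2} + 3y + \tfrac{43}{5} ≠ 0; add g_3 = 3y^{3} - \tfrac{13}{5}y^{2} + 3y + \tfrac{43}{5} to the basis.

The other S-polynomials (S(f_1,g_3), S(f_2,g_3)) all reduce to 0 modulo the current basis, so we have a Gröbner basis.
Inter-reduce: drop elements whose leading term is divisible by another's, tail-reduce, and make monic.

G = {x + 3y^{2} + \tfrac{2}{5}y - \tfrac{13}{5}, y^{3} - \tfrac{13}{15}y^{2} + y + \tfrac{43}{15}}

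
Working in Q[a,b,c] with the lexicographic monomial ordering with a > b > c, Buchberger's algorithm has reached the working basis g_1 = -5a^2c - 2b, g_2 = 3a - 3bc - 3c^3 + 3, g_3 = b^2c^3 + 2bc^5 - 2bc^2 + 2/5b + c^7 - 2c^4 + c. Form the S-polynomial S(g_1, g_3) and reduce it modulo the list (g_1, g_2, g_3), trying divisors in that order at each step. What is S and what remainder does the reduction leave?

lcm(LM(g_1), LM(g_3)) = a^2b^2c^3.
S = (lcm/LT(g_1))·g_1 − (lcm/LT(g_3))·g_3 = -2a^2bc^5 + 2a^2bc^2 - 2/5a^2b - a^2c^7 + 2a^2c^4 - a^2c + 2/5b^3c^2.
Reduce S modulo (g_1, g_2, g_3) in that order:
  leading term a^2bc^5: subtract (2/5bc^4)·g_1 from -2a^2bc^5 + 2a^2bc^2 - 2/5a^2b - a^2c^7 + 2a^2c^4 - a^2c + 2/5b^3c^2 → 2a^2bc^2 - 2/5a^2b - a^2c^7 + 2a^2c^4 - a^2c + 2/5b^3c^2 + 4/5b^2c^4
  leading term a^2bc^2: subtract (-2/5bc)·g_1 from 2a^2bc^2 - 2/5a^2b - a^2c^7 + 2a^2c^4 - a^2c + 2/5b^3c^2 + 4/5b^2c^4 → -2/5a^2b - a^2c^7 + 2a^2c^4 - a^2c + 2/5b^3c^2 + 4/5b^2c^4 - 4/5b^2c
  leading term a^2b: subtract (-2/15ab)·g_2 from -2/5a^2b - a^2c^7 + 2a^2c^4 - a^2c + 2/5b^3c^2 + 4/5b^2c^4 - 4/5b^2c → -a^2c^7 + 2a^2c^4 - a^2c - 2/5ab^2c - 2/5abc^3 + 2/5ab + 2/5b^3c^2 + 4/5b^2c^4 - 4/5b^2c
  leading term a^2c^7: subtract (1/5c^6)·g_1 from -a^2c^7 + 2a^2c^4 - a^2c - 2/5ab^2c - 2/5abc^3 + 2/5ab + 2/5b^3c^2 + 4/5b^2c^4 - 4/5b^2c → 2a^2c^4 - a^2c - 2/5ab^2c - 2/5abc^3 + 2/5ab + 2/5b^3c^2 + 4/5b^2c^4 - 4/5b^2c + 2/5bc^6
  leading term a^2c^4: subtract (-2/5c^3)·g_1 from 2a^2c^4 - a^2c - 2/5ab^2c - 2/5abc^3 + 2/5ab + 2/5b^3c^2 + 4/5b^2c^4 - 4/5b^2c + 2/5bc^6 → -a^2c - 2/5ab^2c - 2/5abc^3 + 2/5ab + 2/5b^3c^2 + 4/5b^2c^4 - 4/5b^2c + 2/5bc^6 - 4/5bc^3
  leading term a^2c: subtract (1/5)·g_1 from -a^2c - 2/5ab^2c - 2/5abc^3 + 2/5ab + 2/5b^3c^2 + 4/5b^2c^4 - 4/5b^2c + 2/5bc^6 - 4/5bc^3 → -2/5ab^2c - 2/5abc^3 + 2/5ab + 2/5b^3c^2 + 4/5b^2c^4 - 4/5b^2c + 2/5bc^6 - 4/5bc^3 + 2/5b
  leading term ab^2c: subtract (-2/15b^2c)·g_2 from -2/5ab^2c - 2/5abc^3 + 2/5ab + 2/5b^3c^2 + 4/5b^2c^4 - 4/5b^2c + 2/5bc^6 - 4/5bc^3 + 2/5b → -2/5abc^3 + 2/5ab + 2/5b^2c^4 - 2/5b^2c + 2/5bc^6 - 4/5bc^3 + 2/5b
  leading term abc^3: subtract (-2/15bc^3)·g_2 from -2/5abc^3 + 2/5ab + 2/5b^2c^4 - 2/5b^2c + 2/5bc^6 - 4/5bc^3 + 2/5b → 2/5ab - 2/5b^2c - 2/5bc^3 + 2/5b
  leading term ab: subtract (2/15b)·g_2 from 2/5ab - 2/5b^2c - 2/5bc^3 + 2/5b → 0
The remainder is 0, so this S-polynomial contributes no new basis element.

S(g_1, g_3) = -2a^2bc^5 + 2a^2bc^2 - 2/5a^2b - a^2c^7 + 2a^2c^4 - a^2c + 2/5b^3c^2; remainder on division = 0.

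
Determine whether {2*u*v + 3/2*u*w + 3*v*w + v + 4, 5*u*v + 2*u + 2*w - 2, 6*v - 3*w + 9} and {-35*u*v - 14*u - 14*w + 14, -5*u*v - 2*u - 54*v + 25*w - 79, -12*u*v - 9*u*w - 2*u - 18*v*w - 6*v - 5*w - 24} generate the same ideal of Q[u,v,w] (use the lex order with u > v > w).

Two ideals are equal iff their reduced Gröbner bases coincide (the reduced basis is unique for a fixed ordering).
Buchberger on the first generating set:
f_1 = 2*u*v + 3/2*u*w + 3*v*w + v + 4, LT = u*v.
f_2 = 5*u*v + 2*u + 2*w - 2, LT = u*v.
f_3 = 6*v - 3*w + 9, LT = v.

S(f_1,f_2): lcm = u*v. S = 3/4*u*w - 2/5*u + 3/2*v*w + 1/2*v - 2/5*w + 12/5.
  reduce S modulo (f_1, f_2, f_3):
  remainder 3/4*u*w - 2/5*u + 3/4*w**2 - 12/5*w + 33/20 ≠ 0; add g_4 = 3/4*u*w - 2/5*u + 3/4*w**2 - 12/5*w + 33/20 to the basis.

S(f_1,f_3): lcm = u*v. S = 5/4*u*w - 3/2*u + 3/2*v*w + 1/2*v + 2.
  reduce S modulo (f_1, f_2, f_3, g_4):
  remainder -5/6*u - 1/2*w**2 + 2*w - 3/2 ≠ 0; add g_5 = -5/6*u - 1/2*w**2 + 2*w - 3/2 to the basis.

S(f_1,g_4): lcm = u*v*w. S = 8/15*u*v + 3/4*u*w**2 + 1/2*v*w**2 + 37/10*v*w - 11/5*v + 2*w.
  reduce S modulo (f_1, f_2, f_3, g_4, g_5):
  remainder -1/2*w**3 + 31/10*w**2 - 157/30*w + 79/30 ≠ 0; add g_6 = -1/2*w**3 + 31/10*w**2 - 157/30*w + 79/30 to the basis.

The other S-polynomials (S(f_2,f_3), S(f_2,g_4), S(f_3,g_4), S(f_1,g_5), S(f_2,g_5), S(f_3,g_5), S(g_4,g_5), S(f_1,g_6), S(f_2,g_6), S(f_3,g_6), S(g_4,g_6), S(g_5,g_6)) all reduce to 0 modulo the current basis, so we have a Gröbner basis.
Inter-reduce: drop elements whose leading term is divisible by another's, tail-reduce, and make monic.
Reduced Gröbner basis: {u + 3/5*w**2 - 12/5*w + 9/5, v - 1/2*w + 3/2, w**3 - 31/5*w**2 + 157/15*w - 79/15}.

Buchberger on the second generating set:
h_1 = -35*u*v - 14*u - 14*w + 14, LT = u*v.
h_2 = -5*u*v - 2*u - 54*v + 25*w - 79, LT = u*v.
h_3 = -12*u*v - 9*u*w - 2*u - 18*v*w - 6*v - 5*w - 24, LT = u*v.

S(h_1,h_2): lcm = u*v. S = -54/5*v + 27/5*w - 81/5.
  reduce S modulo (h_1, h_2, h_3):
  remainder -54/5*v + 27/5*w - 81/5 ≠ 0; add k_4 = -54/5*v + 27/5*w - 81/5 to the basis.

S(h_1,h_3): lcm = u*v. S = -3/4*u*w + 7/30*u - 3/2*v*w - 1/2*v - 1/60*w - 12/5.
  reduce S modulo (h_1, h_2, h_3, k_4):
  remainder -3/4*u*w + 7/30*u - 3/4*w**2 + 119/60*w - 33/20 ≠ 0; add k_5 = -3/4*u*w + 7/30*u - 3/4*w**2 + 119/60*w - 33/20 to the basis.

S(h_1,k_4): lcm = u*v. S = 1/2*u*w - 11/10*u + 2/5*w - 2/5.
  reduce S modulo (h_1, h_2, h_3, k_4, k_5):
  remainder -17/18*u - 1/2*w**2 + 31/18*w - 3/2 ≠ 0; add k_6 = -17/18*u - 1/2*w**2 + 31/18*w - 3/2 to the basis.

S(h_1,k_5): lcm = u*v*w. S = 14/45*u*v + 2/5*u*w - v*w**2 + 119/45*v*w - 11/5*v + 2/5*w**2 - 2/5*w.
  reduce S modulo (h_1, h_2, h_3, k_4, k_5, k_6):
  remainder -1/2*w**3 + 127/45*w**2 - 68/15*w + 229/90 ≠ 0; add k_7 = -1/2*w**3 + 127/45*w**2 - 68/15*w + 229/90 to the basis.

The other S-polynomials (S(h_2,h_3), S(h_2,k_4), S(h_3,k_4), S(h_2,k_5), S(h_3,k_5), S(k_4,k_5), S(h_1,k_6), S(h_2,k_6), S(h_3,k_6), S(k_4,k_6), S(k_5,k_6), S(h_1,k_7), S(h_2,k_7), S(h_3,k_7), S(k_4,k_7), S(k_5,k_7), S(k_6,k_7)) all reduce to 0 modulo the current basis, so we have a Gröbner basis.
Inter-reduce: drop elements whose leading term is divisible by another's, tail-reduce, and make monic.
Reduced Gröbner basis: {u + 9/17*w**2 - 31/17*w + 27/17, v - 1/2*w + 3/2, w**3 - 254/45*w**2 + 136/15*w - 229/45}.

The bases are distinct; the ideals are different.
The same test decides containment: I ⊆ J iff every generator of I reduces to 0 modulo a Gröbner basis of J.

No, the ideals differ.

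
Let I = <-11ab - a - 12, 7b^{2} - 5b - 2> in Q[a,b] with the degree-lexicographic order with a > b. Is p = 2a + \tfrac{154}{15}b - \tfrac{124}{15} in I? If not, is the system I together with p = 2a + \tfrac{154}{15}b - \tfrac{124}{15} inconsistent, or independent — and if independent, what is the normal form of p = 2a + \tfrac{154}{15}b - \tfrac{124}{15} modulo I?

First compute the reduced Gröbner basis of I by Buchberger's algorithm.
f_1 = -11ab - a - 12, LT = ab.
f_2 = 7b^{2} - 5b - 2, LT = b^{2}.

S(f_1,f_2): lcm = ab^{2}. S = \tfrac{62}{77}ab + \tfrac{2}{7}a + \tfrac{12}{11}b.
  reduce S modulo (f_1, f_2):
  remainder \tfrac{180}{847}a + \tfrac{12}{11}b - \tfrac{744}{847} ≠ 0; add h_3 = \tfrac{180}{847}a + \tfrac{12}{11}b - \tfrac{744}{847} to the basis.

The other S-polynomials (S(f_1,h_3), S(f_2,h_3)) all reduce to 0 modulo the current basis, so we have a Gröbner basis.
Inter-reduce: drop elements whose leading term is divisible by another's, tail-reduce, and make monic.
Reduced Gröbner basis: {b^{2} - \tfrac{5}{7}b - \tfrac{2}{7}, a + \tfrac{77}{15}b - \tfrac{62}{15}}.
Label its elements g_1 = b^{2} - \tfrac{5}{7}b - \tfrac{2}{7}, g_2 = a + \tfrac{77}{15}b - \tfrac{62}{15}.

Reduce p = 2a + \tfrac{154}{15}b - \tfrac{124}{15} modulo G:
  leading term a: subtract (2)·g_2 from 2a + \tfrac{154}{15}b - \tfrac{124}{15} → 0
  normal form = 0.
Since the normal form is 0, p ∈ I.

The remainder on division by a Gröbner basis is unique — it is the normal form.

2a + \tfrac{154}{15}b - \tfrac{124}{15} lies in I (it reduces to 0).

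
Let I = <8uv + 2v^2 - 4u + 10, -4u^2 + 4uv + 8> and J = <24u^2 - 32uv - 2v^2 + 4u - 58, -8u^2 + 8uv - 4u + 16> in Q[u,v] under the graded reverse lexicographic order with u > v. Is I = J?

No, the ideals differ.

Since reduced Gröbner bases are canonical representatives of ideals under a given ordering, it suffices to compute and compare them.
Buchberger on the first generating set:
f_1 = 8uv + 2v^2 - 4u + 10, LT = uv.
f_2 = -4u^2 + 4uv + 8, LT = u^2.

S(f_1,f_2): lcm = u^2v. S = 5/4uv^2 - 1/2u^2 + 5/4u + 2v.
  leading term uv^2: subtract (5/32v)·f_1 from 5/4uv^2 - 1/2u^2 + 5/4u + 2v → -5/16v^3 - 1/2u^2 + 5/8uv + 5/4u + 7/16v
  leading term v^3: no divisor's leading term divides it; move -5/16v^3 to the remainder.
  leading term u^2: subtract (1/8)·f_2 from -1/2u^2 + 5/8uv + 5/4u + 7/16v → 1/8uv + 5/4u + 7/16v - 1
  leading term uv: subtract (1/64)·f_1 from 1/8uv + 5/4u + 7/16v - 1 → -1/32v^2 + 21/16u + 7/16v - 37/32
  leading term v^2: no divisor's leading term divides it; move -1/32v^2 to the remainder.
  leading term u: no divisor's leading term divides it; move 21/16u to the remainder.
  leading term v: no divisor's leading term divides it; move 7/16v to the remainder.
  leading term 1: no divisor's leading term divides it; move -37/32 to the remainder.
  remainder -5/16v^3 - 1/32v^2 + 21/16u + 7/16v - 37/32 ≠ 0; add g_3 = -5/16v^3 - 1/32v^2 + 21/16u + 7/16v - 37/32 to the basis.

The other S-polynomials (S(f_1,g_3), S(f_2,g_3)) all reduce to 0 modulo the current basis, so we have a Gröbner basis.
Inter-reduce: drop elements whose leading term is divisible by another's, tail-reduce, and make monic.
Reduced Gröbner basis: {v^3 + 1/10v^2 - 21/5u - 7/5v + 37/10, u^2 + 1/4v^2 - 1/2u - 3/4, uv + 1/4v^2 - 1/2u + 5/4}.

Buchberger on the second generating set:
h_1 = 24u^2 - 32uv - 2v^2 + 4u - 58, LT = u^2.
h_2 = -8u^2 + 8uv - 4u + 16, LT = u^2.

S(h_1,h_2): lcm = u^2. S = -1/3uv - 1/12v^2 - 1/3u - 5/12.
  leading term uv: no divisor's leading term divides it; move -1/3uv to the remainder.
  leading term v^2: no divisor's leading term divides it; move -1/12v^2 to the remainder.
  leading term u: no divisor's leading term divides it; move -1/3u to the remainder.
  leading term 1: no divisor's leading term divides it; move -5/12 to the remainder.
  remainder -1/3uv - 1/12v^2 - 1/3u - 5/12 ≠ 0; add k_3 = -1/3uv - 1/12v^2 - 1/3u - 5/12 to the basis.

S(h_1,k_3): lcm = u^2v. S = -19/12uv^2 - 1/12v^3 - u^2 + 1/6uv - 5/4u - 29/12v.
  leading term uv^2: subtract (19/4v)·k_3 from -19/12uv^2 - 1/12v^3 - u^2 + 1/6uv - 5/4u - 29/12v → 5/16v^3 - u^2 + 7/4uv - 5/4u - 7/16v
  leading term v^3: no divisor's leading term divides it; move 5/16v^3 to the remainder.
  leading term u^2: subtract (-1/24)·h_1 from -u^2 + 7/4uv - 5/4u - 7/16v → 5/12uv - 1/12v^2 - 13/12u - 7/16v - 29/12
  leading term uv: subtract (-5/4)·k_3 from 5/12uv - 1/12v^2 - 13/12u - 7/16v - 29/12 → -3/16v^2 - 3/2u - 7/16v - 47/16
  leading term v^2: no divisor's leading term divides it; move -3/16v^2 to the remainder.
  leading term u: no divisor's leading term divides it; move -3/2u to the remainder.
  leading term v: no divisor's leading term divides it; move -7/16v to the remainder.
  leading term 1: no divisor's leading term divides it; move -47/16 to the remainder.
  remainder 5/16v^3 - 3/16v^2 - 3/2u - 7/16v - 47/16 ≠ 0; add k_4 = 5/16v^3 - 3/16v^2 - 3/2u - 7/16v - 47/16 to the basis.

The other S-polynomials (S(h_2,k_3), S(h_1,k_4), S(h_2,k_4), S(k_3,k_4)) all reduce to 0 modulo the current basis, so we have a Gröbner basis.
Inter-reduce: drop elements whose leading term is divisible by another's, tail-reduce, and make monic.
Reduced Gröbner basis: {v^3 - 3/5v^2 - 24/5u - 7/5v - 47/5, u^2 + 1/4v^2 + 3/2u - 3/4, uv + 1/4v^2 + u + 5/4}.

The bases are distinct; the ideals are different.
The choice of monomial ordering does not affect the verdict — as long as both bases are computed under the same ordering, their equality decides ideal equality.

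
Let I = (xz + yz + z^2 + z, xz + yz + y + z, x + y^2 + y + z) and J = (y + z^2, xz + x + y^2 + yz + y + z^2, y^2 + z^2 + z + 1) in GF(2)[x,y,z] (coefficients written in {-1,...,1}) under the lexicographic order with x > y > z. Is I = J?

No, the ideals differ.

Since reduced Gröbner bases are canonical representatives of ideals under a given ordering, it suffices to compute and compare them.
Buchberger on the first generating set:
f_1 = xz + yz + z^2 + z, LT = xz.
f_2 = xz + yz + y + z, LT = xz.
f_3 = x + y^2 + y + z, LT = x.

S(f_1,f_2): lcm = xz. S = y + z^2.
  reduce S modulo (f_1, f_2, f_3):
  remainder y + z^2 ≠ 0; add g_4 = y + z^2 to the basis.

S(f_1,f_3): lcm = xz. S = y^2z + z.
  reduce S modulo (f_1, f_2, f_3, g_4):
  remainder z^5 + z ≠ 0; add g_5 = z^5 + z to the basis.

The other S-polynomials (S(f_2,f_3), S(f_1,g_4), S(f_2,g_4), S(f_3,g_4), S(f_1,g_5), S(f_2,g_5), S(f_3,g_5), S(g_4,g_5)) all reduce to 0 modulo the current basis, so we have a Gröbner basis.
Inter-reduce: drop elements whose leading term is divisible by another's, tail-reduce, and make monic.
Reduced Gröbner basis: {x + z^4 + z^2 + z, y + z^2, z^5 + z}.

Buchberger on the second generating set:
h_1 = y + z^2, LT = y.
h_2 = xz + x + y^2 + yz + y + z^2, LT = xz.
h_3 = y^2 + z^2 + z + 1, LT = y^2.

S(h_1,h_3): lcm = y^2. S = yz^2 + z^2 + z + 1.
  reduce S modulo (h_1, h_2, h_3):
  remainder z^4 + z^2 + z + 1 ≠ 0; add k_4 = z^4 + z^2 + z + 1 to the basis.

The other S-polynomials (S(h_1,h_2), S(h_2,h_3), S(h_1,k_4), S(h_2,k_4), S(h_3,k_4)) all reduce to 0 modulo the current basis, so we have a Gröbner basis.
Inter-reduce: drop elements whose leading term is divisible by another's, tail-reduce, and make monic.
Reduced Gröbner basis: {xz + x + z^3 + z^2 + z + 1, y + z^2, z^4 + z^2 + z + 1}.

The bases are distinct; the ideals are different.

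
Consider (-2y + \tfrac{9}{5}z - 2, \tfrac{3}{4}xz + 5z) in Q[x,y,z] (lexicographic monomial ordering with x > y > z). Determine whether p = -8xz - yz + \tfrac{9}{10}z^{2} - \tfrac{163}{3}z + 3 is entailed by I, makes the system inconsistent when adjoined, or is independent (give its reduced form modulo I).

Adjoining -8xz - yz + \tfrac{9}{10}z^{2} - \tfrac{163}{3}z + 3 makes the ideal the whole ring: the system is inconsistent.

First compute the reduced Gröbner basis of I by Buchberger's algorithm.
f_1 = -2y + \tfrac{9}{5}z - 2, LT = y.
f_2 = \tfrac{3}{4}xz + 5z, LT = xz.

The S-polynomials (S(f_1,f_2)) all reduce to 0 modulo the current basis, so we have a Gröbner basis.
Inter-reduce: drop elements whose leading term is divisible by another's, tail-reduce, and make monic.
Reduced Gröbner basis: {xz + \tfrac{20}{3}z, y - \tfrac{9}{10}z + 1}.
Label its elements g_1 = xz + \tfrac{20}{3}z, g_2 = y - \tfrac{9}{10}z + 1.

Reduce p = -8xz - yz + \tfrac{9}{10}z^{2} - \tfrac{163}{3}z + 3 modulo G:
  leading term xz: subtract (-8)·g_1 from -8xz - yz + \tfrac{9}{10}z^{2} - \tfrac{163}{3}z + 3 → -yz + \tfrac{9}{10}z^{2} - z + 3
  leading term yz: subtract (-z)·g_2 from -yz + \tfrac{9}{10}z^{2} - z + 3 → 3
  leading term 1: no divisor's leading term divides it; move 3 to the remainder.
  normal form = 3.
The normal form is nonzero, so p ∉ I. Since p minus its normal form lies in I, I + (p) = I + (r) where r = 3; decide whether this ideal is the whole ring.
Here r = 3 is a nonzero constant, hence a unit: 1 ∈ I + (p), the Gröbner basis of I + (p) is {1}, and the enlarged system has no common solution — adjoining p is inconsistent.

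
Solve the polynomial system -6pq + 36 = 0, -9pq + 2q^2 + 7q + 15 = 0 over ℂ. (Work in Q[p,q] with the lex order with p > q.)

{(-12/13, -13/2), (2, 3)}

Compute a lex Gröbner basis by Buchberger's algorithm.
f_1 = -6pq + 36, LT = pq.
f_2 = -9pq + 2q^2 + 7q + 15, LT = pq.

S(f_1,f_2): lcm = pq. S = 2/9q^2 + 7/9q - 13/3.
  leading term q^2: no divisor's leading term divides it; move 2/9q^2 to the remainder.
  leading term q: no divisor's leading term divides it; move 7/9q to the remainder.
  leading term 1: no divisor's leading term divides it; move -13/3 to the remainder.
  remainder 2/9q^2 + 7/9q - 13/3 ≠ 0; add h_3 = 2/9q^2 + 7/9q - 13/3 to the basis.

S(f_1,h_3): lcm = pq^2. S = -7/2pq + 39/2p - 6q.
  leading term pq: subtract (7/12)·f_1 from -7/2pq + 39/2p - 6q → 39/2p - 6q - 21
  leading term p: no divisor's leading term divides it; move 39/2p to the remainder.
  leading term q: no divisor's leading term divides it; move -6q to the remainder.
  leading term 1: no divisor's leading term divides it; move -21 to the remainder.
  remainder 39/2p - 6q - 21 ≠ 0; add h_4 = 39/2p - 6q - 21 to the basis.

The other S-polynomials (S(f_2,h_3), S(f_1,h_4), S(f_2,h_4), S(h_3,h_4)) all reduce to 0 modulo the current basis, so we have a Gröbner basis.
Inter-reduce: drop elements whose leading term is divisible by another's, tail-reduce, and make monic.
Reduced Gröbner basis: {p - 4/13q - 14/13, q^2 + 7/2q - 39/2}.

The lex basis is triangular: the last element involves only q. Solving q^2 + 7/2q - 39/2 = 0 gives q ∈ {-13/2, 3}; substituting each value into the earlier elements determines the remaining variables.
  q = -13/2: the earlier basis element becomes p + 12/13 = 0, giving p = -12/13 — point (-12/13, -13/2).
  q = 3: the earlier basis element becomes p - 2 = 0, giving p = 2 — point (2, 3).
Substituting each solution back into the original system confirms all equations vanish.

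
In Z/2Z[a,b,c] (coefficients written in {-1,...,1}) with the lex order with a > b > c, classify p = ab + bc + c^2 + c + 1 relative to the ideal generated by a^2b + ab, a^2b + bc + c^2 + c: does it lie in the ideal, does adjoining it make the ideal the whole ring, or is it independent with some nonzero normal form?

First compute the reduced Gröbner basis of I by Buchberger's algorithm.
f_1 = a^2b + ab, LT = a^2b.
f_2 = a^2b + bc + c^2 + c, LT = a^2b.

S(f_1,f_2): lcm = a^2b. S = ab + bc + c^2 + c.
  leading term ab: no divisor's leading term divides it; move ab to the remainder.
  leading term bc: no divisor's leading term divides it; move bc to the remainder.
  leading term c^2: no divisor's leading term divides it; move c^2 to the remainder.
  leading term c: no divisor's leading term divides it; move c to the remainder.
  remainder ab + bc + c^2 + c ≠ 0; add h_3 = ab + bc + c^2 + c to the basis.

S(f_1,h_3): lcm = a^2b. S = abc + ab + ac^2 + ac.
  leading term abc: subtract (c)·h_3 from abc + ab + ac^2 + ac → ab + ac^2 + ac + bc^2 + c^3 + c^2
  leading term ab: subtract (1)·h_3 from ab + ac^2 + ac + bc^2 + c^3 + c^2 → ac^2 + ac + bc^2 + bc + c^3 + c
  leading term ac^2: no divisor's leading term divides it; move ac^2 to the remainder.
  leading term ac: no divisor's leading term divides it; move ac to the remainder.
  leading term bc^2: no divisor's leading term divides it; move bc^2 to the remainder.
  leading term bc: no divisor's leading term divides it; move bc to the remainder.
  leading term c^3: no divisor's leading term divides it; move c^3 to the remainder.
  leading term c: no divisor's leading term divides it; move c to the remainder.
  remainder ac^2 + ac + bc^2 + bc + c^3 + c ≠ 0; add h_4 = ac^2 + ac + bc^2 + bc + c^3 + c to the basis.

S(f_1,h_4): lcm = a^2bc^2. S = a^2bc + ab^2c^2 + ab^2c + abc^3 + abc^2 + abc.
  leading term a^2bc: subtract (c)·f_1 from a^2bc + ab^2c^2 + ab^2c + abc^3 + abc^2 + abc → ab^2c^2 + ab^2c + abc^3 + abc^2
  leading term ab^2c^2: subtract (bc^2)·h_3 from ab^2c^2 + ab^2c + abc^3 + abc^2 → ab^2c + abc^3 + abc^2 + b^2c^3 + bc^4 + bc^3
  leading term ab^2c: subtract (bc)·h_3 from ab^2c + abc^3 + abc^2 + b^2c^3 + bc^4 + bc^3 → abc^3 + abc^2 + b^2c^3 + b^2c^2 + bc^4 + bc^2
  leading term abc^3: subtract (c^3)·h_3 from abc^3 + abc^2 + b^2c^3 + b^2c^2 + bc^4 + bc^2 → abc^2 + b^2c^3 + b^2c^2 + bc^2 + c^5 + c^4
  leading term abc^2: subtract (c^2)·h_3 from abc^2 + b^2c^3 + b^2c^2 + bc^2 + c^5 + c^4 → b^2c^3 + b^2c^2 + bc^3 + bc^2 + c^5 + c^3
  leading term b^2c^3: no divisor's leading term divides it; move b^2c^3 to the remainder.
  leading term b^2c^2: no divisor's leading term divides it; move b^2c^2 to the remainder.
  leading term bc^3: no divisor's leading term divides it; move bc^3 to the remainder.
  leading term bc^2: no divisor's leading term divides it; move bc^2 to the remainder.
  leading term c^5: no divisor's leading term divides it; move c^5 to the remainder.
  leading term c^3: no divisor's leading term divides it; move c^3 to the remainder.
  remainder b^2c^3 + b^2c^2 + bc^3 + bc^2 + c^5 + c^3 ≠ 0; add h_5 = b^2c^3 + b^2c^2 + bc^3 + bc^2 + c^5 + c^3 to the basis.

S(h_3,h_4): lcm = abc^2. S = abc + b^2c^2 + b^2c + bc + c^4 + c^3.
  leading term abc: subtract (c)·h_3 from abc + b^2c^2 + b^2c + bc + c^4 + c^3 → b^2c^2 + b^2c + bc^2 + bc + c^4 + c^2
  leading term b^2c^2: no divisor's leading term divides it; move b^2c^2 to the remainder.
  leading term b^2c: no divisor's leading term divides it; move b^2c to the remainder.
  leading term bc^2: no divisor's leading term divides it; move bc^2 to the remainder.
  leading term bc: no divisor's leading term divides it; move bc to the remainder.
  leading term c^4: no divisor's leading term divides it; move c^4 to the remainder.
  leading term c^2: no divisor's leading term divides it; move c^2 to the remainder.
  remainder b^2c^2 + b^2c + bc^2 + bc + c^4 + c^2 ≠ 0; add h_6 = b^2c^2 + b^2c + bc^2 + bc + c^4 + c^2 to the basis.

The other S-polynomials (S(f_2,h_3), S(f_2,h_4), S(f_1,h_5), S(f_2,h_5), S(h_3,h_5), S(h_4,h_5), S(f_1,h_6), S(f_2,h_6), S(h_3,h_6), S(h_4,h_6), S(h_5,h_6)) all reduce to 0 modulo the current basis, so we have a Gröbner basis.
Inter-reduce: drop elements whose leading term is divisible by another's, tail-reduce, and make monic.
Reduced Gröbner basis: {ab + bc + c^2 + c, ac^2 + ac + bc^2 + bc + c^3 + c, b^2c^2 + b^2c + bc^2 + bc + c^4 + c^2}.
Label its elements g_1 = ab + bc + c^2 + c, g_2 = ac^2 + ac + bc^2 + bc + c^3 + c, g_3 = b^2c^2 + b^2c + bc^2 + bc + c^4 + c^2.

Reduce p = ab + bc + c^2 + c + 1 modulo G:
  leading term ab: subtract (1)·g_1 from ab + bc + c^2 + c + 1 → 1
  leading term 1: no divisor's leading term divides it; move 1 to the remainder.
  normal form = 1.
The normal form is nonzero, so p ∉ I. Since p minus its normal form lies in I, I + (p) = I + (r) where r = 1; decide whether this ideal is the whole ring.
Here r = 1 is a nonzero constant, hence a unit: 1 ∈ I + (p), the Gröbner basis of I + (p) is {1}, and the enlarged system has no common solution — adjoining p is inconsistent.

Ideal membership is decidable via reduction modulo a Gröbner basis.

Adjoining ab + bc + c^2 + c + 1 makes the ideal the whole ring: the system is inconsistent.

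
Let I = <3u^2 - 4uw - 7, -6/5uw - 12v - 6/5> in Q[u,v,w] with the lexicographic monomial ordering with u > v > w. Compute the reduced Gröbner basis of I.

f_1 = 3u^2 - 4uw - 7, LT = u^2.
f_2 = -6/5uw - 12v - 6/5, LT = uw.

S(f_1,f_2): lcm = u^2w. S = -10uv - 4/3uw^2 - u - 7/3w.
  leading term uv: no divisor's leading term divides it; move -10uv to the remainder.
  leading term uw^2: subtract (10/9w)·f_2 from -4/3uw^2 - u - 7/3w → -u + 40/3vw - w
  leading term u: no divisor's leading term divides it; move -u to the remainder.
  leading term vw: no divisor's leading term divides it; move 40/3vw to the remainder.
  leading term w: no divisor's leading term divides it; move -w to the remainder.
  remainder -10uv - u + 40/3vw - w ≠ 0; add g_3 = -10uv - u + 40/3vw - w to the basis.

S(f_2,g_3): lcm = uvw. S = -1/10uw + 10v^2 + 4/3vw^2 + v - 1/10w^2.
  leading term uw: subtract (1/12)·f_2 from -1/10uw + 10v^2 + 4/3vw^2 + v - 1/10w^2 → 10v^2 + 4/3vw^2 + 2v - 1/10w^2 + 1/10
  leading term v^2: no divisor's leading term divides it; move 10v^2 to the remainder.
  leading term vw^2: no divisor's leading term divides it; move 4/3vw^2 to the remainder.
  leading term v: no divisor's leading term divides it; move 2v to the remainder.
  leading term w^2: no divisor's leading term divides it; move -1/10w^2 to the remainder.
  leading term 1: no divisor's leading term divides it; move 1/10 to the remainder.
  remainder 10v^2 + 4/3vw^2 + 2v - 1/10w^2 + 1/10 ≠ 0; add g_4 = 10v^2 + 4/3vw^2 + 2v - 1/10w^2 + 1/10 to the basis.

The other S-polynomials (S(f_1,g_3), S(f_1,g_4), S(f_2,g_4), S(g_3,g_4)) all reduce to 0 modulo the current basis, so we have a Gröbner basis.

G = {u^2 + 40/3v - 1, uv + 1/10u - 4/3vw + 1/10w, uw + 10v + 1, v^2 + 2/15vw^2 + 1/5v - 1/100w^2 + 1/100}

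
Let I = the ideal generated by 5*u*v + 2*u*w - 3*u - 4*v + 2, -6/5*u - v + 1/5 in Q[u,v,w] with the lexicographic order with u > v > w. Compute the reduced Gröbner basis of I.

f_1 = 5*u*v + 2*u*w - 3*u - 4*v + 2, LT = u*v.
f_2 = -6/5*u - v + 1/5, LT = u.

S(f_1,f_2): lcm = u*v. S = 2/5*u*w - 3/5*u - 5/6*v**2 - 19/30*v + 2/5.
  leading term u*w: subtract (-1/3*w)·f_2 from 2/5*u*w - 3/5*u - 5/6*v**2 - 19/30*v + 2/5 → -3/5*u - 5/6*v**2 - 1/3*v*w - 19/30*v + 1/15*w + 2/5
  leading term u: subtract (1/2)·f_2 from -3/5*u - 5/6*v**2 - 1/3*v*w - 19/30*v + 1/15*w + 2/5 → -5/6*v**2 - 1/3*v*w - 2/15*v + 1/15*w + 3/10
  leading term v**2: no divisor's leading term divides it; move -5/6*v**2 to the remainder.
  leading term v*w: no divisor's leading term divides it; move -1/3*v*w to the remainder.
  leading term v: no divisor's leading term divides it; move -2/15*v to the remainder.
  leading term w: no divisor's leading term divides it; move 1/15*w to the remainder.
  leading term 1: no divisor's leading term divides it; move 3/10 to the remainder.
  remainder -5/6*v**2 - 1/3*v*w - 2/15*v + 1/15*w + 3/10 ≠ 0; add g_3 = -5/6*v**2 - 1/3*v*w - 2/15*v + 1/15*w + 3/10 to the basis.

S(f_1,g_3): lcm = u*v**2. S = -19/25*u*v + 2/25*u*w + 9/25*u - 4/5*v**2 + 2/5*v.
  leading term u*v: subtract (-19/125)·f_1 from -19/25*u*v + 2/25*u*w + 9/25*u - 4/5*v**2 + 2/5*v → 48/125*u*w - 12/125*u - 4/5*v**2 - 26/125*v + 38/125
  leading term u*w: subtract (-8/25*w)·f_2 from 48/125*u*w - 12/125*u - 4/5*v**2 - 26/125*v + 38/125 → -12/125*u - 4/5*v**2 - 8/25*v*w - 26/125*v + 8/125*w + 38/125
  leading term u: subtract (2/25)·f_2 from -12/125*u - 4/5*v**2 - 8/25*v*w - 26/125*v + 8/125*w + 38/125 → -4/5*v**2 - 8/25*v*w - 16/125*v + 8/125*w + 36/125
  leading term v**2: subtract (24/25)·g_3 from -4/5*v**2 - 8/25*v*w - 16/125*v + 8/125*w + 36/125 → 0
  remainder 0.

S(f_2,g_3): leading monomials are coprime, so the S-polynomial reduces to 0 (Buchberger's first criterion).
Every S-polynomial of the final basis reduces to 0, so we have a Gröbner basis.
Inter-reduce: drop elements whose leading term is divisible by another's, tail-reduce, and make monic.

G = {u + 5/6*v - 1/6, v**2 + 2/5*v*w + 4/25*v - 2/25*w - 9/25}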